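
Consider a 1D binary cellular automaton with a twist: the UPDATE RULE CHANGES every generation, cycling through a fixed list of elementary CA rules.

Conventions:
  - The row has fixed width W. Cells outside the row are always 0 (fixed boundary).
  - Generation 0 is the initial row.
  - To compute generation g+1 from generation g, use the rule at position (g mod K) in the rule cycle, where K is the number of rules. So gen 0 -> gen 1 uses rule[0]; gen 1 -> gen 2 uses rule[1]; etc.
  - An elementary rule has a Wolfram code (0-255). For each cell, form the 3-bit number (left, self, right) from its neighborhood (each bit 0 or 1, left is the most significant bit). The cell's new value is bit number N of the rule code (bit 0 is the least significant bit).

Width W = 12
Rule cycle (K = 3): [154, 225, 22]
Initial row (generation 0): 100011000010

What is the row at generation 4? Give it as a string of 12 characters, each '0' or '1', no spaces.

Answer: 110101011110

Derivation:
Gen 0: 100011000010
Gen 1 (rule 154): 010110100101
Gen 2 (rule 225): 001011000010
Gen 3 (rule 22): 011000100111
Gen 4 (rule 154): 110101011110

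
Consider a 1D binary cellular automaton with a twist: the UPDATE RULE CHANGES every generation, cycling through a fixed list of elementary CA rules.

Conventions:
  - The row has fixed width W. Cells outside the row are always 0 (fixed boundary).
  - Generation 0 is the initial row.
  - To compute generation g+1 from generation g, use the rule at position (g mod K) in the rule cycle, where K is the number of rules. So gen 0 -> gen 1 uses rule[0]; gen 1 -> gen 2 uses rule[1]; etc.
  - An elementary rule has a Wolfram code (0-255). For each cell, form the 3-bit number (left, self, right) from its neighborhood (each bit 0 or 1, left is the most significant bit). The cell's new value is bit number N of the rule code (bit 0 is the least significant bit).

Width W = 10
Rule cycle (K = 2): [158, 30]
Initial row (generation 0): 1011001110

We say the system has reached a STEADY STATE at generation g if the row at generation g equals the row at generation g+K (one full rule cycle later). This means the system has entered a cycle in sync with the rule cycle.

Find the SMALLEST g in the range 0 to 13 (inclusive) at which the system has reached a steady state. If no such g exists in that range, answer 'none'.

Gen 0: 1011001110
Gen 1 (rule 158): 1010111101
Gen 2 (rule 30): 1010100001
Gen 3 (rule 158): 1010110011
Gen 4 (rule 30): 1010101110
Gen 5 (rule 158): 1010101101
Gen 6 (rule 30): 1010101001
Gen 7 (rule 158): 1010101111
Gen 8 (rule 30): 1010101000
Gen 9 (rule 158): 1010101100
Gen 10 (rule 30): 1010101010
Gen 11 (rule 158): 1010101011
Gen 12 (rule 30): 1010101010
Gen 13 (rule 158): 1010101011
Gen 14 (rule 30): 1010101010
Gen 15 (rule 158): 1010101011

Answer: 10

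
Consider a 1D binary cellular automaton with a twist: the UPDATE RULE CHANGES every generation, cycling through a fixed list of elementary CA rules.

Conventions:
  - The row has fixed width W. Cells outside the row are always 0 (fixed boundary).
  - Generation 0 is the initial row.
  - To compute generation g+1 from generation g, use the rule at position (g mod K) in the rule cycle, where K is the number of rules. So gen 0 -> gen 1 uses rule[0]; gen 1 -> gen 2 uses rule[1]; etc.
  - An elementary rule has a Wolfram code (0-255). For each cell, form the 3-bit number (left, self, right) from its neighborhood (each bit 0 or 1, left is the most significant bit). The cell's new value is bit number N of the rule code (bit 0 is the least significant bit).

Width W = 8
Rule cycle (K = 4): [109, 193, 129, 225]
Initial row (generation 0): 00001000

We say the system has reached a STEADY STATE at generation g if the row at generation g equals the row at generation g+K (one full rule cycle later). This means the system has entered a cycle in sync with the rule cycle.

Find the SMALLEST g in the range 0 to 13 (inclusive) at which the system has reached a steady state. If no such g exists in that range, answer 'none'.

Answer: none

Derivation:
Gen 0: 00001000
Gen 1 (rule 109): 11101011
Gen 2 (rule 193): 01100001
Gen 3 (rule 129): 00001100
Gen 4 (rule 225): 11100101
Gen 5 (rule 109): 10100111
Gen 6 (rule 193): 00000011
Gen 7 (rule 129): 11111000
Gen 8 (rule 225): 01111011
Gen 9 (rule 109): 01001111
Gen 10 (rule 193): 00000111
Gen 11 (rule 129): 11110010
Gen 12 (rule 225): 01110000
Gen 13 (rule 109): 01010111
Gen 14 (rule 193): 00000011
Gen 15 (rule 129): 11111000
Gen 16 (rule 225): 01111011
Gen 17 (rule 109): 01001111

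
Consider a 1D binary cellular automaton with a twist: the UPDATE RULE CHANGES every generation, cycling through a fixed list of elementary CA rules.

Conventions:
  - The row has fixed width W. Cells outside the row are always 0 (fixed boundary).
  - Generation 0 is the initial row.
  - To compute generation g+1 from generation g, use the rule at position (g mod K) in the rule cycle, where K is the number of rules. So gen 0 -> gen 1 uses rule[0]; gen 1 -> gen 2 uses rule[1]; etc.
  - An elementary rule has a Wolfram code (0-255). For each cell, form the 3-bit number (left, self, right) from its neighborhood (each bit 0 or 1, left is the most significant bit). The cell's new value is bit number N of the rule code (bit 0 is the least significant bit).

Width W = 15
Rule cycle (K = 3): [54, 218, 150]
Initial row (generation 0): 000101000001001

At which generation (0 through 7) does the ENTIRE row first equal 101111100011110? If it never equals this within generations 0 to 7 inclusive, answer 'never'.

Answer: 3

Derivation:
Gen 0: 000101000001001
Gen 1 (rule 54): 001111100011111
Gen 2 (rule 218): 011111110111111
Gen 3 (rule 150): 101111100011110
Gen 4 (rule 54): 110000010100001
Gen 5 (rule 218): 111000100010010
Gen 6 (rule 150): 010101110111111
Gen 7 (rule 54): 111110001000000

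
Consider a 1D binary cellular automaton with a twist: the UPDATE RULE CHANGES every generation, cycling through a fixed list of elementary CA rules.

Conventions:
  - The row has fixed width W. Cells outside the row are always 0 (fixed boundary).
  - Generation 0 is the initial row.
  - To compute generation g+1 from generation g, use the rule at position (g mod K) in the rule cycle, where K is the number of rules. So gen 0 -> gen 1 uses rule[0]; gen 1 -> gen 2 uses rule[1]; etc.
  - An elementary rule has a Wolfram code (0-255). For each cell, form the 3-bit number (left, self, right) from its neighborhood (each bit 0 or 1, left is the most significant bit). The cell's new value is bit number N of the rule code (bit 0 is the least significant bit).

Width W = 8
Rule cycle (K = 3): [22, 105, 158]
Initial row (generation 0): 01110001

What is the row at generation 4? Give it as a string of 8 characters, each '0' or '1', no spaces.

Answer: 10000001

Derivation:
Gen 0: 01110001
Gen 1 (rule 22): 10001011
Gen 2 (rule 105): 00100111
Gen 3 (rule 158): 01111110
Gen 4 (rule 22): 10000001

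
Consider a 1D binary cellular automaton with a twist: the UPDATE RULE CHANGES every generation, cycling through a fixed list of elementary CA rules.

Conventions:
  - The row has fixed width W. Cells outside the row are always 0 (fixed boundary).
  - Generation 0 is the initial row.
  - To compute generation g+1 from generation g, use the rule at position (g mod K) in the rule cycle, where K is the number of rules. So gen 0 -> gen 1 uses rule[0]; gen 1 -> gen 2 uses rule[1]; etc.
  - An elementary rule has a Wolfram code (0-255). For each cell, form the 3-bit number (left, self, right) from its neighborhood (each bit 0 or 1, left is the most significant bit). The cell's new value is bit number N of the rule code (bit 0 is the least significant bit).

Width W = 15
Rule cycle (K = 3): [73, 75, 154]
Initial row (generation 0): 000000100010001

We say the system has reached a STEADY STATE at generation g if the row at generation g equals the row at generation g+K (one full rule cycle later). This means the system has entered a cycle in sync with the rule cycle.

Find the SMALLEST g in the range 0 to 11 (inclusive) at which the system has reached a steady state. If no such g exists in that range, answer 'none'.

Answer: none

Derivation:
Gen 0: 000000100010001
Gen 1 (rule 73): 111110001000100
Gen 2 (rule 75): 100010110011001
Gen 3 (rule 154): 010100101110110
Gen 4 (rule 73): 000000001010110
Gen 5 (rule 75): 111111110000110
Gen 6 (rule 154): 111111101001101
Gen 7 (rule 73): 100000100001100
Gen 8 (rule 75): 001111001111101
Gen 9 (rule 154): 011110111111000
Gen 10 (rule 73): 010010100001011
Gen 11 (rule 75): 100100001110011
Gen 12 (rule 154): 011010011101110
Gen 13 (rule 73): 011000010101010
Gen 14 (rule 75): 111011100000000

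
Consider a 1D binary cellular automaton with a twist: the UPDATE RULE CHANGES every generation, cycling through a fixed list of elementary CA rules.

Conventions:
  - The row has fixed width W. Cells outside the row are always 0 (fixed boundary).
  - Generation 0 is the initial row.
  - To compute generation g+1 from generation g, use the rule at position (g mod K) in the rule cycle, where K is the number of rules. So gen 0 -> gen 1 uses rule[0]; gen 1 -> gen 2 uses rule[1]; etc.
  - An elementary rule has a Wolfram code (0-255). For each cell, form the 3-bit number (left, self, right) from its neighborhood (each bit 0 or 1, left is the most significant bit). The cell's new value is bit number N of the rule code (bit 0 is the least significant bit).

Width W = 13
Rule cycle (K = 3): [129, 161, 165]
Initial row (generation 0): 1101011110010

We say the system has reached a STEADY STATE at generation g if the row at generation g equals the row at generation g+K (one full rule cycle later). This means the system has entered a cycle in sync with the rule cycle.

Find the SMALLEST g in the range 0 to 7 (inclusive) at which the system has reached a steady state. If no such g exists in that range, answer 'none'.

Gen 0: 1101011110010
Gen 1 (rule 129): 0000001100000
Gen 2 (rule 161): 1111100001111
Gen 3 (rule 165): 0111001100110
Gen 4 (rule 129): 0010000000000
Gen 5 (rule 161): 1000111111111
Gen 6 (rule 165): 1010011111110
Gen 7 (rule 129): 0000001111100
Gen 8 (rule 161): 1111100111001
Gen 9 (rule 165): 0111000010001
Gen 10 (rule 129): 0010011000100

Answer: none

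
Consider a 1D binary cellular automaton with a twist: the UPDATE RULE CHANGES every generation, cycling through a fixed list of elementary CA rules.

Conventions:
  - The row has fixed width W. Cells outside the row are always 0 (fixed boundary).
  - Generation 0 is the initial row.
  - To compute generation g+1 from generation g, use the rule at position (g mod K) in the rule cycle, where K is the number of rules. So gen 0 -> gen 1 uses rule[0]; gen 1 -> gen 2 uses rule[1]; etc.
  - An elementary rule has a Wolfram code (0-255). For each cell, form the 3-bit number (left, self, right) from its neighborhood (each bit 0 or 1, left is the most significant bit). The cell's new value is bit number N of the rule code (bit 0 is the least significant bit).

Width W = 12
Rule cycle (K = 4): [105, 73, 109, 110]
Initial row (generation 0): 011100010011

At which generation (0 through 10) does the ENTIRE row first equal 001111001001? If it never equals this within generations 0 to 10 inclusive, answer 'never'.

Answer: never

Derivation:
Gen 0: 011100010011
Gen 1 (rule 105): 010101000011
Gen 2 (rule 73): 000000011011
Gen 3 (rule 109): 111111011111
Gen 4 (rule 110): 100001110001
Gen 5 (rule 105): 001101010100
Gen 6 (rule 73): 101100000001
Gen 7 (rule 109): 111101111101
Gen 8 (rule 110): 100111000111
Gen 9 (rule 105): 000101010101
Gen 10 (rule 73): 110000000000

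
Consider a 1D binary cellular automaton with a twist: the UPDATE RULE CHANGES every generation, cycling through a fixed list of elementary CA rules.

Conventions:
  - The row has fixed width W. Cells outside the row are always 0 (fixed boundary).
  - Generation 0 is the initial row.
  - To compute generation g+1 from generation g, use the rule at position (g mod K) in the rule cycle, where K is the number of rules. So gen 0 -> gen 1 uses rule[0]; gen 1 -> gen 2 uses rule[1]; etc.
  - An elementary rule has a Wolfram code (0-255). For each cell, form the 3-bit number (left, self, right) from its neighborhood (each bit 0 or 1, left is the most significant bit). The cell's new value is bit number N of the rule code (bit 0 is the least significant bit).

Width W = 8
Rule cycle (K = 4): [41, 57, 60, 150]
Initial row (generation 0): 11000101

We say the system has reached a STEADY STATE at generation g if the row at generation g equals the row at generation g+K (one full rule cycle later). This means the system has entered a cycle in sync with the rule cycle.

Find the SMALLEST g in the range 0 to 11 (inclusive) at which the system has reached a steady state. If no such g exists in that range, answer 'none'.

Gen 0: 11000101
Gen 1 (rule 41): 10010010
Gen 2 (rule 57): 01001001
Gen 3 (rule 60): 01101101
Gen 4 (rule 150): 10000001
Gen 5 (rule 41): 00111100
Gen 6 (rule 57): 10100011
Gen 7 (rule 60): 11110010
Gen 8 (rule 150): 01101111
Gen 9 (rule 41): 01011000
Gen 10 (rule 57): 00110111
Gen 11 (rule 60): 00101100
Gen 12 (rule 150): 01100010
Gen 13 (rule 41): 01001000
Gen 14 (rule 57): 00100111
Gen 15 (rule 60): 00110100

Answer: none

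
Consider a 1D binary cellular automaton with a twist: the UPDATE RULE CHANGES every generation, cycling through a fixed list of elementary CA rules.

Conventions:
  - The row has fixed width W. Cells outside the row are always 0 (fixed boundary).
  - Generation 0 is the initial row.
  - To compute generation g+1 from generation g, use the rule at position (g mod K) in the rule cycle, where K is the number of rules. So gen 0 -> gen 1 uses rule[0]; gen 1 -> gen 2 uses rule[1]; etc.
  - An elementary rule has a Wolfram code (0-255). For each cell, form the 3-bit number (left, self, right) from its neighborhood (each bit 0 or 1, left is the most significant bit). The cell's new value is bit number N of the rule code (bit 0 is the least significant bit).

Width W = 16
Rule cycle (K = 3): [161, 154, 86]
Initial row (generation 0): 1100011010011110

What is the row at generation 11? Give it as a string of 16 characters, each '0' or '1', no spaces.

Answer: 0011111101000101

Derivation:
Gen 0: 1100011010011110
Gen 1 (rule 161): 0001000100001100
Gen 2 (rule 154): 0010101010011010
Gen 3 (rule 86): 0110101011101011
Gen 4 (rule 161): 0001010101010100
Gen 5 (rule 154): 0010000000000010
Gen 6 (rule 86): 0111000000000111
Gen 7 (rule 161): 0010011111110010
Gen 8 (rule 154): 0101111111101101
Gen 9 (rule 86): 1100000000100101
Gen 10 (rule 161): 0001111110000010
Gen 11 (rule 154): 0011111101000101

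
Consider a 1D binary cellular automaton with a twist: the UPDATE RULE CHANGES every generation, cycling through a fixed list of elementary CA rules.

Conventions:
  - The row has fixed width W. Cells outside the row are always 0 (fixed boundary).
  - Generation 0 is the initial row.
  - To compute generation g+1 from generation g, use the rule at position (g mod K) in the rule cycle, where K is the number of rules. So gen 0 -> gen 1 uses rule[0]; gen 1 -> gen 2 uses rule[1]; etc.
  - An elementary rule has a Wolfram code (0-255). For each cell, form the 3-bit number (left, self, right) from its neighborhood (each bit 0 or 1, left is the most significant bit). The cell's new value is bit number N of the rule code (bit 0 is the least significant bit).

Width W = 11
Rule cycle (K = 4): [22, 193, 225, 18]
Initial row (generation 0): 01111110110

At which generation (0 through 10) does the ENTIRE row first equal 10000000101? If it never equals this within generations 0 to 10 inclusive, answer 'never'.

Gen 0: 01111110110
Gen 1 (rule 22): 10000000001
Gen 2 (rule 193): 00111111100
Gen 3 (rule 225): 10011111101
Gen 4 (rule 18): 01100000000
Gen 5 (rule 22): 10010000000
Gen 6 (rule 193): 00000111111
Gen 7 (rule 225): 11110011111
Gen 8 (rule 18): 00001100000
Gen 9 (rule 22): 00010010000
Gen 10 (rule 193): 11000000111

Answer: never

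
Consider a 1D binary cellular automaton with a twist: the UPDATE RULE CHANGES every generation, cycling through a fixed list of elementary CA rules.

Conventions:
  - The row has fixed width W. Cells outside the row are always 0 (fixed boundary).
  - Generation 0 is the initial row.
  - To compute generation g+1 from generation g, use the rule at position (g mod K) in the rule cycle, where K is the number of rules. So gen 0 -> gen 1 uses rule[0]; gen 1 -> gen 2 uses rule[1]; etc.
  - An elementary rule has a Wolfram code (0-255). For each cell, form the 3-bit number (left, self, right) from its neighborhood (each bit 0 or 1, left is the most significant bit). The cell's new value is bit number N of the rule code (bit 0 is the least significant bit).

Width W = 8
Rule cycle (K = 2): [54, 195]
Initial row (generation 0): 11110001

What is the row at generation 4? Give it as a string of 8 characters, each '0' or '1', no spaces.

Gen 0: 11110001
Gen 1 (rule 54): 00001011
Gen 2 (rule 195): 11110001
Gen 3 (rule 54): 00001011
Gen 4 (rule 195): 11110001

Answer: 11110001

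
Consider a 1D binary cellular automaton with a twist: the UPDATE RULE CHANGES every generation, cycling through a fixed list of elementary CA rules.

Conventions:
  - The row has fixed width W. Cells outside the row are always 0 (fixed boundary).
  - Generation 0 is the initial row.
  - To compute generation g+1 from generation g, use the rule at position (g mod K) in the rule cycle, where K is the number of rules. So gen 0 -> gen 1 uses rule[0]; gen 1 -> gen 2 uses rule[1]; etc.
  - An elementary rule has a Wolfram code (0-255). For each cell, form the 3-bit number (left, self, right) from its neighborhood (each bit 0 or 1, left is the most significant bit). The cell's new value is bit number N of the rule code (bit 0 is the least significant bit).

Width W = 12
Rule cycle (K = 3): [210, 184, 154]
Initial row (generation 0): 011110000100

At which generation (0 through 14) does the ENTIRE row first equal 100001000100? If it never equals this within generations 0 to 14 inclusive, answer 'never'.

Answer: 12

Derivation:
Gen 0: 011110000100
Gen 1 (rule 210): 101111001010
Gen 2 (rule 184): 011110100101
Gen 3 (rule 154): 111100011000
Gen 4 (rule 210): 011110101100
Gen 5 (rule 184): 011101011010
Gen 6 (rule 154): 111000010001
Gen 7 (rule 210): 011100101010
Gen 8 (rule 184): 011010010101
Gen 9 (rule 154): 110001100000
Gen 10 (rule 210): 011010110000
Gen 11 (rule 184): 010101101000
Gen 12 (rule 154): 100001000100
Gen 13 (rule 210): 010010101010
Gen 14 (rule 184): 001001010101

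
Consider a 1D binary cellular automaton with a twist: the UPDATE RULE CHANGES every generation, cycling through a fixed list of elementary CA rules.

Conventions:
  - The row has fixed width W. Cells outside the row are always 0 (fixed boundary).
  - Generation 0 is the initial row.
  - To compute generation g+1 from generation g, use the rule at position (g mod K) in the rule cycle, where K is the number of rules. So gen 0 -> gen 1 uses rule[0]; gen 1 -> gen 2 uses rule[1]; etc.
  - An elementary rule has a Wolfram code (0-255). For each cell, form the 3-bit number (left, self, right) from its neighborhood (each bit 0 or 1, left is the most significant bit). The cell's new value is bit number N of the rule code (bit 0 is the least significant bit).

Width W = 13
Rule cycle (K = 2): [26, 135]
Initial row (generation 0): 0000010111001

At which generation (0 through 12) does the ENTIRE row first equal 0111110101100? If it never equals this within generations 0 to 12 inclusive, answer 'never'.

Answer: never

Derivation:
Gen 0: 0000010111001
Gen 1 (rule 26): 0000100100110
Gen 2 (rule 135): 1111101101000
Gen 3 (rule 26): 1000001000100
Gen 4 (rule 135): 1011111011101
Gen 5 (rule 26): 0010000010000
Gen 6 (rule 135): 1110111110111
Gen 7 (rule 26): 1000100000100
Gen 8 (rule 135): 1011101111101
Gen 9 (rule 26): 0010001000000
Gen 10 (rule 135): 1110111011111
Gen 11 (rule 26): 1000100010000
Gen 12 (rule 135): 1011101110111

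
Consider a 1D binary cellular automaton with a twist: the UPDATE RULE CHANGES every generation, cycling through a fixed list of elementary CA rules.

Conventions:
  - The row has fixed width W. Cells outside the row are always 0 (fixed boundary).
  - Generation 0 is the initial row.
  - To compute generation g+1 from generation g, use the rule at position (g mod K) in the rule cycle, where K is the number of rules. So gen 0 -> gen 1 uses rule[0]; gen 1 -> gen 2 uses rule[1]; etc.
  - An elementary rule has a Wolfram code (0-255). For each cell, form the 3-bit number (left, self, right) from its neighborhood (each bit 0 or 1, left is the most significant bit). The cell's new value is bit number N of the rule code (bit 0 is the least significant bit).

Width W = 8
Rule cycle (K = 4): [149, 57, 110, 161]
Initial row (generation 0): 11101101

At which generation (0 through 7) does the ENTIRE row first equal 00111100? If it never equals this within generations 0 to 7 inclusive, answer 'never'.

Answer: 2

Derivation:
Gen 0: 11101101
Gen 1 (rule 149): 01000001
Gen 2 (rule 57): 00111100
Gen 3 (rule 110): 01100100
Gen 4 (rule 161): 00000001
Gen 5 (rule 149): 11111101
Gen 6 (rule 57): 10000010
Gen 7 (rule 110): 10000110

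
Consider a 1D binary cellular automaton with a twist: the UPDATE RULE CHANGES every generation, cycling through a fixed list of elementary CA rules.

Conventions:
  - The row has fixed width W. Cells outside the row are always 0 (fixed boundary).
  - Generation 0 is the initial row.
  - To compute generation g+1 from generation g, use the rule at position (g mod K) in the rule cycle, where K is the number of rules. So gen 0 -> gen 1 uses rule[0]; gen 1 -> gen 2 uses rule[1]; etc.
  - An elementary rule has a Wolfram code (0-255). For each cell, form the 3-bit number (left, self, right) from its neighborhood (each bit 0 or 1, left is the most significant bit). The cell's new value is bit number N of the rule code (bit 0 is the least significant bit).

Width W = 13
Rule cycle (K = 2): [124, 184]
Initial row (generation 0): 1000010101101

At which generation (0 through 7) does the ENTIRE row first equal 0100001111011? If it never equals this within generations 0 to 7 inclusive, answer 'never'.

Gen 0: 1000010101101
Gen 1 (rule 124): 1100011111111
Gen 2 (rule 184): 1010011111110
Gen 3 (rule 124): 1111010000011
Gen 4 (rule 184): 1110101000010
Gen 5 (rule 124): 1011111100011
Gen 6 (rule 184): 0111111010010
Gen 7 (rule 124): 0100001111011

Answer: 7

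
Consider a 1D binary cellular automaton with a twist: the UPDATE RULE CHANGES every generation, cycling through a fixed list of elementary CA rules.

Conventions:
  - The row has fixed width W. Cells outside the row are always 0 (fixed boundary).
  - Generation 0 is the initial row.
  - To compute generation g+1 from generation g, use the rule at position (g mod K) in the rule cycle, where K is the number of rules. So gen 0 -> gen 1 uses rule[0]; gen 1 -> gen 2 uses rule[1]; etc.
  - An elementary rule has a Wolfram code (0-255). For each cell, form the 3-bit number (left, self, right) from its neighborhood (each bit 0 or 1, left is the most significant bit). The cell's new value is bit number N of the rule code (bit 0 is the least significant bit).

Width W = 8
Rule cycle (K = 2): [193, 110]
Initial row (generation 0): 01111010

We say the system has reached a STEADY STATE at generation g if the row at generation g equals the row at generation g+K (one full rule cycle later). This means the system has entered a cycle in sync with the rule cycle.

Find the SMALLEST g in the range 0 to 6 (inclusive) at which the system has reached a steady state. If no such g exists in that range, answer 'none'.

Gen 0: 01111010
Gen 1 (rule 193): 00111000
Gen 2 (rule 110): 01101000
Gen 3 (rule 193): 00100011
Gen 4 (rule 110): 01100111
Gen 5 (rule 193): 00100011
Gen 6 (rule 110): 01100111
Gen 7 (rule 193): 00100011
Gen 8 (rule 110): 01100111

Answer: 3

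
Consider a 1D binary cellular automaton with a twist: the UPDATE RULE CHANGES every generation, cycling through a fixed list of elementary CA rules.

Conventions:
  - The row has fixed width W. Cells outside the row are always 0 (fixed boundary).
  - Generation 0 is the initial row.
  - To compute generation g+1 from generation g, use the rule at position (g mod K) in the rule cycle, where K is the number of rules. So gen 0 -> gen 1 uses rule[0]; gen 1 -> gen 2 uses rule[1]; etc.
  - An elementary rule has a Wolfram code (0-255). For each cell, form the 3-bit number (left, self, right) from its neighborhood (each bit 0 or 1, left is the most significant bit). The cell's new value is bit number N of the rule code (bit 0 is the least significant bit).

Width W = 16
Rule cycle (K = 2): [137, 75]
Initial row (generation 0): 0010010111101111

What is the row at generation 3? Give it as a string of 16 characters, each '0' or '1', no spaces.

Answer: 1011111000010000

Derivation:
Gen 0: 0010010111101111
Gen 1 (rule 137): 1000000111001110
Gen 2 (rule 75): 0011111101011010
Gen 3 (rule 137): 1011111000010000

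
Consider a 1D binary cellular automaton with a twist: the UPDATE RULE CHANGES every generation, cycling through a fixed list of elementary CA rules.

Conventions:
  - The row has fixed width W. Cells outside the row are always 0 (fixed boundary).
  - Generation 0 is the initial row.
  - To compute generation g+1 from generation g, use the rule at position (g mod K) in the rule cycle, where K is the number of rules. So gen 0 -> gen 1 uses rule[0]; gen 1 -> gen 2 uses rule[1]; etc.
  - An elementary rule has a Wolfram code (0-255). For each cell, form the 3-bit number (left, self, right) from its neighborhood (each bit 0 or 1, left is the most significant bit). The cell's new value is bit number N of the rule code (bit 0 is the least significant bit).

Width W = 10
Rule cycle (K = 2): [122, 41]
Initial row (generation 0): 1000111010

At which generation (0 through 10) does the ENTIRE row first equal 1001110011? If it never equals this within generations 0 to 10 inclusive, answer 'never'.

Gen 0: 1000111010
Gen 1 (rule 122): 0101101101
Gen 2 (rule 41): 0011011010
Gen 3 (rule 122): 0111111101
Gen 4 (rule 41): 0100000010
Gen 5 (rule 122): 1010000101
Gen 6 (rule 41): 0100110010
Gen 7 (rule 122): 1011111101
Gen 8 (rule 41): 0110000010
Gen 9 (rule 122): 1111000101
Gen 10 (rule 41): 1000010010

Answer: never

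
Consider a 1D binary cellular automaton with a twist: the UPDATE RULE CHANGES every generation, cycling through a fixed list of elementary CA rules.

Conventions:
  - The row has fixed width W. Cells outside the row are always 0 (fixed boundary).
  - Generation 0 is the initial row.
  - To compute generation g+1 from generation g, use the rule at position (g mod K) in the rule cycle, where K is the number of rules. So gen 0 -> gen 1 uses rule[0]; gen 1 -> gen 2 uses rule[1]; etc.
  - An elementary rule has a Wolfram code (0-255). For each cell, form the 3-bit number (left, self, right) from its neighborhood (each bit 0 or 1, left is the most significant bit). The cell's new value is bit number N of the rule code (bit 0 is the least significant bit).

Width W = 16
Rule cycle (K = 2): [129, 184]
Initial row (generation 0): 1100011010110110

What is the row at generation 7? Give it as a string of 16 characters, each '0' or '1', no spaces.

Answer: 1111110011110000

Derivation:
Gen 0: 1100011010110110
Gen 1 (rule 129): 0001000000000000
Gen 2 (rule 184): 0000100000000000
Gen 3 (rule 129): 1110001111111111
Gen 4 (rule 184): 1101001111111110
Gen 5 (rule 129): 0000000111111100
Gen 6 (rule 184): 0000000111111010
Gen 7 (rule 129): 1111110011110000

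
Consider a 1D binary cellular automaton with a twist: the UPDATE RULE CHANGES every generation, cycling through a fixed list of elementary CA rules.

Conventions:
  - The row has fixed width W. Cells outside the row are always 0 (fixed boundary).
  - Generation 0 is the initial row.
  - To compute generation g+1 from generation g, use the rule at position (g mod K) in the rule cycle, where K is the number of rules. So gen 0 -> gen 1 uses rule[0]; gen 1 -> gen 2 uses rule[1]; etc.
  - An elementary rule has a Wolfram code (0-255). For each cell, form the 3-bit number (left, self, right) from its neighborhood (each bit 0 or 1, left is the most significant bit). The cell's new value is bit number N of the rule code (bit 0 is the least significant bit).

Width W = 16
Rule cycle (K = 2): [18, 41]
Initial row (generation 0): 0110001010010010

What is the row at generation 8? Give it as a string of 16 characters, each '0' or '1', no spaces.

Gen 0: 0110001010010010
Gen 1 (rule 18): 1001010001101101
Gen 2 (rule 41): 0000100101011010
Gen 3 (rule 18): 0001011000000001
Gen 4 (rule 41): 1100110011111100
Gen 5 (rule 18): 0011001100000010
Gen 6 (rule 41): 1010001001111000
Gen 7 (rule 18): 0001010110000100
Gen 8 (rule 41): 1100101100110001

Answer: 1100101100110001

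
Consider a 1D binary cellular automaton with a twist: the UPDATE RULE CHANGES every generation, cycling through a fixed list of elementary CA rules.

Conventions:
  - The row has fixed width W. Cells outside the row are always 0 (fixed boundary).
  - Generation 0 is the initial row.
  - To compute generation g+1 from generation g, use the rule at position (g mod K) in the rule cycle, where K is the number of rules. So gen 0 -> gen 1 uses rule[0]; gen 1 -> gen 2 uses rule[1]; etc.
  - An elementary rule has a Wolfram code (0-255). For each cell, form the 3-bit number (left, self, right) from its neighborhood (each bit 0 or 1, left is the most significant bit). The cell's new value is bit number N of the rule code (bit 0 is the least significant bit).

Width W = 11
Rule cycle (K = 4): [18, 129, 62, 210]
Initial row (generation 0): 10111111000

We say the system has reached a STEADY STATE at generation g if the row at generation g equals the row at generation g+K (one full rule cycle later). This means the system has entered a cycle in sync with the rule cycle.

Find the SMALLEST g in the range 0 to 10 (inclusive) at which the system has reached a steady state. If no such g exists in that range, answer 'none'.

Gen 0: 10111111000
Gen 1 (rule 18): 00000000100
Gen 2 (rule 129): 11111110001
Gen 3 (rule 62): 10000001011
Gen 4 (rule 210): 01000010001
Gen 5 (rule 18): 10100101010
Gen 6 (rule 129): 00000000000
Gen 7 (rule 62): 00000000000
Gen 8 (rule 210): 00000000000
Gen 9 (rule 18): 00000000000
Gen 10 (rule 129): 11111111111
Gen 11 (rule 62): 10000000000
Gen 12 (rule 210): 01000000000
Gen 13 (rule 18): 10100000000
Gen 14 (rule 129): 00001111111

Answer: none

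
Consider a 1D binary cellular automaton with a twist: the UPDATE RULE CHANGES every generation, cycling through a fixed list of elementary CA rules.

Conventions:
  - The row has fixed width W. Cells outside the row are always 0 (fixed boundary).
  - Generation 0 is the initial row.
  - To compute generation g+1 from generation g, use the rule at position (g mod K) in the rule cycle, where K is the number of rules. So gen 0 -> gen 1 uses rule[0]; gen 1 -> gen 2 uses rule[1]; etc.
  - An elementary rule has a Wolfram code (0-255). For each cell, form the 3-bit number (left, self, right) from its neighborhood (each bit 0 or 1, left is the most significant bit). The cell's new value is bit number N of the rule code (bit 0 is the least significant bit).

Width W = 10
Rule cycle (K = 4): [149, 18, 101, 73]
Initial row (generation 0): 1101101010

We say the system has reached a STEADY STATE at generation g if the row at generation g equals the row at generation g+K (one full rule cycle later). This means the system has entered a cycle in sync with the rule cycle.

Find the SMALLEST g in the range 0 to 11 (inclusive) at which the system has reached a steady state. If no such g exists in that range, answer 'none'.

Gen 0: 1101101010
Gen 1 (rule 149): 0000001011
Gen 2 (rule 18): 0000010000
Gen 3 (rule 101): 1111010111
Gen 4 (rule 73): 1001000101
Gen 5 (rule 149): 1101110101
Gen 6 (rule 18): 0000000000
Gen 7 (rule 101): 1111111111
Gen 8 (rule 73): 1000000001
Gen 9 (rule 149): 1111111101
Gen 10 (rule 18): 0000000000
Gen 11 (rule 101): 1111111111
Gen 12 (rule 73): 1000000001
Gen 13 (rule 149): 1111111101
Gen 14 (rule 18): 0000000000
Gen 15 (rule 101): 1111111111

Answer: 6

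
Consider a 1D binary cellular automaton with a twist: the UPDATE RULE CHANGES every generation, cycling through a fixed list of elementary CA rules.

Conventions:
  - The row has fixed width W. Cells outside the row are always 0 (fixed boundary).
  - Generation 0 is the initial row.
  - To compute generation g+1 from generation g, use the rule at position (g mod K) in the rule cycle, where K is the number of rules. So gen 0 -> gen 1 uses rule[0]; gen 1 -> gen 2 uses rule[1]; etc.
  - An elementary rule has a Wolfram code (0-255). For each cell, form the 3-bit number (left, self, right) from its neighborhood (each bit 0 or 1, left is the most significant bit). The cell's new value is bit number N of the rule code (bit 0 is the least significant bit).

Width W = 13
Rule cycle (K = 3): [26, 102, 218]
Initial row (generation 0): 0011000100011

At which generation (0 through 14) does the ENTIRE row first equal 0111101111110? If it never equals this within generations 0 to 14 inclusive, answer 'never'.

Answer: 8

Derivation:
Gen 0: 0011000100011
Gen 1 (rule 26): 0110101010110
Gen 2 (rule 102): 1011111111010
Gen 3 (rule 218): 0011111111001
Gen 4 (rule 26): 0110000000110
Gen 5 (rule 102): 1010000001010
Gen 6 (rule 218): 0001000010001
Gen 7 (rule 26): 0010100101010
Gen 8 (rule 102): 0111101111110
Gen 9 (rule 218): 1111101111111
Gen 10 (rule 26): 1000001000000
Gen 11 (rule 102): 1000011000000
Gen 12 (rule 218): 0100111100000
Gen 13 (rule 26): 1011100010000
Gen 14 (rule 102): 1100100110000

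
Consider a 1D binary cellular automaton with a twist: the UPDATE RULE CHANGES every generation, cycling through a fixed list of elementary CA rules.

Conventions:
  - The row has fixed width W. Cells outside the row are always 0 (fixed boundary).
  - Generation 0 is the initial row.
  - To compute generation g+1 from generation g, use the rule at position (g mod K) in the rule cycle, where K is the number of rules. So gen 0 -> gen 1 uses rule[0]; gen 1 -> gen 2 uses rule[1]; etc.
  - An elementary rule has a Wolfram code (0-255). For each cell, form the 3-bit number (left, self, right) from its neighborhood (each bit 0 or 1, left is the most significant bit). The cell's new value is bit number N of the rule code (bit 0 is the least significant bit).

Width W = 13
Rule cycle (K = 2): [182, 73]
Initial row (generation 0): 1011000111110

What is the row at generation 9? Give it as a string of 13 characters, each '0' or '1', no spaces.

Gen 0: 1011000111110
Gen 1 (rule 182): 1100101011101
Gen 2 (rule 73): 1100000010100
Gen 3 (rule 182): 0010000111110
Gen 4 (rule 73): 1000110100010
Gen 5 (rule 182): 1101001110111
Gen 6 (rule 73): 1100001010101
Gen 7 (rule 182): 0010011111111
Gen 8 (rule 73): 1000010000001
Gen 9 (rule 182): 1100111000011

Answer: 1100111000011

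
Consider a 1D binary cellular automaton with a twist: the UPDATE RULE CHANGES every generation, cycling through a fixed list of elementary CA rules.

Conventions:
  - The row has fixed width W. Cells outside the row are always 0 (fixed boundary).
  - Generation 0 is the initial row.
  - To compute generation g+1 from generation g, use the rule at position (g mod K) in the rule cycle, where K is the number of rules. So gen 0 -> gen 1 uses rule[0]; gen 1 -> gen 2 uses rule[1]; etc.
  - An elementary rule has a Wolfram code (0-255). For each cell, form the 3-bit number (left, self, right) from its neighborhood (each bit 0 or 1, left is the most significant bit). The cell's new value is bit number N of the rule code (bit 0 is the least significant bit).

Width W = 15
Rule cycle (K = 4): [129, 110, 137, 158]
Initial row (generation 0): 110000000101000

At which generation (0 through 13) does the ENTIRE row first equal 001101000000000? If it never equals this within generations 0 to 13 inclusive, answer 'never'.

Answer: 6

Derivation:
Gen 0: 110000000101000
Gen 1 (rule 129): 000111110000011
Gen 2 (rule 110): 001100010000111
Gen 3 (rule 137): 101001000110110
Gen 4 (rule 158): 101111101100101
Gen 5 (rule 129): 000111000000000
Gen 6 (rule 110): 001101000000000
Gen 7 (rule 137): 101000011111111
Gen 8 (rule 158): 101100111111110
Gen 9 (rule 129): 000000011111100
Gen 10 (rule 110): 000000110000100
Gen 11 (rule 137): 111110100110001
Gen 12 (rule 158): 111100111101011
Gen 13 (rule 129): 011000011000000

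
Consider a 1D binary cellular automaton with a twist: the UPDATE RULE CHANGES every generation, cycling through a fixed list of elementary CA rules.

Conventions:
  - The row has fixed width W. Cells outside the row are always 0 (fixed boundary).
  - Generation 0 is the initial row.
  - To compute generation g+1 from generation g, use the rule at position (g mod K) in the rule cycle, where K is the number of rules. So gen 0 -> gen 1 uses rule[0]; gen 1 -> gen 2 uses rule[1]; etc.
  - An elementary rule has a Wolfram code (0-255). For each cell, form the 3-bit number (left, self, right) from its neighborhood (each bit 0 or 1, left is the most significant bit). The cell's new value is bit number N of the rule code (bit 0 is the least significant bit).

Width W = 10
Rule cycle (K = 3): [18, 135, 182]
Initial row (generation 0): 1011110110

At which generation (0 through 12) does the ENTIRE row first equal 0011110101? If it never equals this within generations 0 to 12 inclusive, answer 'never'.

Answer: never

Derivation:
Gen 0: 1011110110
Gen 1 (rule 18): 0000000001
Gen 2 (rule 135): 1111111111
Gen 3 (rule 182): 0111111110
Gen 4 (rule 18): 1000000001
Gen 5 (rule 135): 1011111111
Gen 6 (rule 182): 1101111110
Gen 7 (rule 18): 0000000001
Gen 8 (rule 135): 1111111111
Gen 9 (rule 182): 0111111110
Gen 10 (rule 18): 1000000001
Gen 11 (rule 135): 1011111111
Gen 12 (rule 182): 1101111110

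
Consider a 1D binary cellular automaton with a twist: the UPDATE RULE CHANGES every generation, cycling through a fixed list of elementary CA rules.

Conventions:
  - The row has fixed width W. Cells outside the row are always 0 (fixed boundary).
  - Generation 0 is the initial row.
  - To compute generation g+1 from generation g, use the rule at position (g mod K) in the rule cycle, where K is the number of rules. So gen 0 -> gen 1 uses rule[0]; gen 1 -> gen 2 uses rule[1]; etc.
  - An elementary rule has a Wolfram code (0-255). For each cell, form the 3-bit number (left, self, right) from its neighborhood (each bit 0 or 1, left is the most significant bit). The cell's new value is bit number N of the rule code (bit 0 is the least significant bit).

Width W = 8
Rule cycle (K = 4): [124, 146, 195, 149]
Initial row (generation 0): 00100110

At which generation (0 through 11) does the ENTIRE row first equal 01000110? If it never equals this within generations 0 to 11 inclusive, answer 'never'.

Gen 0: 00100110
Gen 1 (rule 124): 00110111
Gen 2 (rule 146): 01000010
Gen 3 (rule 195): 10011100
Gen 4 (rule 149): 11001011
Gen 5 (rule 124): 11101111
Gen 6 (rule 146): 01000110
Gen 7 (rule 195): 10011010
Gen 8 (rule 149): 11000011
Gen 9 (rule 124): 11100011
Gen 10 (rule 146): 01010100
Gen 11 (rule 195): 10000001

Answer: 6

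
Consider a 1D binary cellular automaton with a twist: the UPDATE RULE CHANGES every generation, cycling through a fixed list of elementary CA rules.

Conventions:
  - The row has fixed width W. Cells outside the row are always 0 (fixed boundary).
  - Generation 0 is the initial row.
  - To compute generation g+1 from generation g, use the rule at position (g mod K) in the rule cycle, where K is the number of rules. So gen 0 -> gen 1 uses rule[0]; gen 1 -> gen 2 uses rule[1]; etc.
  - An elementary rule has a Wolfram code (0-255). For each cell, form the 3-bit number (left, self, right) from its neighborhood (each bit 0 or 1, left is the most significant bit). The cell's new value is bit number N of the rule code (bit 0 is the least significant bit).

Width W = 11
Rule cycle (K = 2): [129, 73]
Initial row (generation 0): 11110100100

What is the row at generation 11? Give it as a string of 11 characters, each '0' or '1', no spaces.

Gen 0: 11110100100
Gen 1 (rule 129): 01100000001
Gen 2 (rule 73): 01101111100
Gen 3 (rule 129): 00000111001
Gen 4 (rule 73): 11110101000
Gen 5 (rule 129): 01100000011
Gen 6 (rule 73): 01101111011
Gen 7 (rule 129): 00000110000
Gen 8 (rule 73): 11110110111
Gen 9 (rule 129): 01100000010
Gen 10 (rule 73): 01101111000
Gen 11 (rule 129): 00000110011

Answer: 00000110011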